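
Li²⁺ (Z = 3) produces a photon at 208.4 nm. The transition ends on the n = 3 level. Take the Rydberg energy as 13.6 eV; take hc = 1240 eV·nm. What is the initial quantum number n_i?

The photon energy is ΔE = hc/λ = 1240 / 208.4 = 5.950 eV.
With Z = 3, ΔE = 122.4 × (1/n_f² − 1/n_i²), so 1/n_f² − 1/n_i² = 0.04861.
With n_f = 3: 1/n_i² = 1/9 − 0.04861 = 0.06250, so n_i ≈ 4.00.

n_i = 4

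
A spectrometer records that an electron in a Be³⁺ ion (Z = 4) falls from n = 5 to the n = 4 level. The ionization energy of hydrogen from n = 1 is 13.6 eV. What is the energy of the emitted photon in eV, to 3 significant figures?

4.90 eV

The Bohr energies scale as Z², so for Z = 4: E_n = −217.6/n² eV.
E_5 = −217.6/25 = −8.704 eV and E_4 = −217.6/16 = −13.60 eV.
The photon energy is |E_5 − E_4| = 4.90 eV.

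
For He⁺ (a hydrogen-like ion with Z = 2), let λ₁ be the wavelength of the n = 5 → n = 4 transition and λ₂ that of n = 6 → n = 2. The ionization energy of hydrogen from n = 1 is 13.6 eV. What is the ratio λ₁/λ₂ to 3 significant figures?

9.88

λ ∝ 1/ΔE ∝ 1/(1/n_f² − 1/n_i²), and the Z² and hc factors cancel in the ratio.
λ₁/λ₂ = (1/2² − 1/6²)/(1/4² − 1/5²) = 0.2222/0.02250 = 9.88.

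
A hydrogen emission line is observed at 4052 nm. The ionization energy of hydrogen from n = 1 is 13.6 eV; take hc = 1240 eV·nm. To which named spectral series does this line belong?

Brackett

ΔE = 1240/4052 = 0.3060 eV.
This matches 13.6 × (1/4² − 1/5²), so n_f = 4: the Brackett series.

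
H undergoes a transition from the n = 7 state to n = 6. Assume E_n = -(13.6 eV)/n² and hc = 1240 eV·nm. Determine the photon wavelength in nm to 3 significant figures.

12400 nm

ΔE = 13.60 × (1/6² − 1/7²) = 13.60 × 0.007370 = 0.1002 eV.
λ = hc/ΔE = 1240 / 0.1002 = 12400 nm.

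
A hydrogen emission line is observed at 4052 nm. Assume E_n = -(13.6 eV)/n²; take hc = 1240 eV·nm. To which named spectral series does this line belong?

ΔE = 1240/4052 = 0.3060 eV.
This matches 13.6 × (1/4² − 1/5²), so n_f = 4: the Brackett series.

Brackett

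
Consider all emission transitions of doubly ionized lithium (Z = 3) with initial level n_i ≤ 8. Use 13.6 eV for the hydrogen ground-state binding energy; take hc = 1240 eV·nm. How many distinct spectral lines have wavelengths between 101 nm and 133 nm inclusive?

3

Enumerate all n_i → n_f pairs with 1 ≤ n_f < n_i ≤ 8 and compute λ = 1240 / [13.6·9·(1/n_f² − 1/n_i²)].
Lines falling in [101, 133] nm: 8→3 (106.1 nm), 7→3 (111.7 nm), 6→3 (121.6 nm).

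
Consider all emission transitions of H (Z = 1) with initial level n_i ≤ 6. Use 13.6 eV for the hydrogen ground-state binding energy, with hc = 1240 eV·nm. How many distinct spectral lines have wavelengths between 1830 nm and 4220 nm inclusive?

3

Enumerate all n_i → n_f pairs with 1 ≤ n_f < n_i ≤ 6 and compute λ = 1240 / [13.6·1·(1/n_f² − 1/n_i²)].
Lines falling in [1830, 4220] nm: 4→3 (1876 nm), 6→4 (2626 nm), 5→4 (4052 nm).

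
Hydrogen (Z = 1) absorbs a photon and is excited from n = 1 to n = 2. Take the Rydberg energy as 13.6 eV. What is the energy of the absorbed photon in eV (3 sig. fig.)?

10.2 eV

E_2 = −13.60/4 = −3.400 eV and E_1 = −13.60/1 = −13.60 eV.
The photon energy is |E_2 − E_1| = 10.2 eV.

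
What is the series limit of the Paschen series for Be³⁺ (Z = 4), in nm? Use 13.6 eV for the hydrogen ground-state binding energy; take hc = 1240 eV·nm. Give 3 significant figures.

The Paschen series has lower level n_f = 3; the series limit corresponds to n_i → ∞.
ΔE_max = 13.6 × 16 / 3² = 24.18 eV.
λ_min = 1240 / 24.18 = 51.3 nm.

51.3 nm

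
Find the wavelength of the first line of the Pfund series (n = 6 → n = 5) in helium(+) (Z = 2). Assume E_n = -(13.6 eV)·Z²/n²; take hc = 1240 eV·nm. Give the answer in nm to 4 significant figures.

1865 nm

The Pfund series terminates on n_f = 5; the first line has n_i = 5+1 = 6.
ΔE = 54.40 × (1/5² − 1/6²) = 0.6649 eV.
λ = 1240 / 0.6649 = 1865 nm.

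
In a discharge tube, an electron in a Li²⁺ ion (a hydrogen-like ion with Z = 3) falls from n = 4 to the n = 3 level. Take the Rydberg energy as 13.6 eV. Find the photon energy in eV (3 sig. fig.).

The Bohr energies scale as Z², so for Z = 3: E_n = −122.4/n² eV.
E_4 = −122.4/16 = −7.650 eV and E_3 = −122.4/9 = −13.60 eV.
The photon energy is |E_4 − E_3| = 5.95 eV.

5.95 eV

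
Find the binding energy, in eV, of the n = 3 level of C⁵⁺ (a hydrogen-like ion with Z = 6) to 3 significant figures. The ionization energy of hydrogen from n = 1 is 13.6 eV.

54.4 eV

E_n = −13.6 Z²/n² = −489.6/n² eV for Z = 6.
E_3 = −489.6/9 = −54.4 eV, so ionization (to E = 0) requires 54.4 eV.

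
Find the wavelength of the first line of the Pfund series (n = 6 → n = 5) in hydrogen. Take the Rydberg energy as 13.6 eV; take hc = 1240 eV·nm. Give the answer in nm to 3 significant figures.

7460 nm

The Pfund series terminates on n_f = 5; the first line has n_i = 5+1 = 6.
ΔE = 13.60 × (1/5² − 1/6²) = 0.1662 eV.
λ = 1240 / 0.1662 = 7460 nm.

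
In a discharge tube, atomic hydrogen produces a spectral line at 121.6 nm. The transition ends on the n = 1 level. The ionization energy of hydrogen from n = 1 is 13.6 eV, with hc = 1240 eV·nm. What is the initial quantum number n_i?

The photon energy is ΔE = hc/λ = 1240 / 121.6 = 10.20 eV.
With Z = 1, ΔE = 13.60 × (1/n_f² − 1/n_i²), so 1/n_f² − 1/n_i² = 0.7498.
With n_f = 1: 1/n_i² = 1/1 − 0.7498 = 0.2502, so n_i ≈ 2.00.

n_i = 2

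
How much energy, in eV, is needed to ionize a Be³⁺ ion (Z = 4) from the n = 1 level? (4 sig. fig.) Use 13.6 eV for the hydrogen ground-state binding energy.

217.6 eV

E_n = −13.6 Z²/n² = −217.6/n² eV for Z = 4.
E_1 = −217.6/1 = −217.6 eV, so ionization (to E = 0) requires 217.6 eV.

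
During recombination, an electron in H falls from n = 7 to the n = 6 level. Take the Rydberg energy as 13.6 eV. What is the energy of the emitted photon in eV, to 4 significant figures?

0.1002 eV

E_7 = −13.60/49 = −0.2776 eV and E_6 = −13.60/36 = −0.3778 eV.
The photon energy is |E_7 − E_6| = 0.1002 eV.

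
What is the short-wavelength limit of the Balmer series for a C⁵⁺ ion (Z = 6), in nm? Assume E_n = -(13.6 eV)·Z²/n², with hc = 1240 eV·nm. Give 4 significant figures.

The Balmer series has lower level n_f = 2; the series limit corresponds to n_i → ∞.
ΔE_max = 13.6 × 36 / 2² = 122.4 eV.
λ_min = 1240 / 122.4 = 10.13 nm.

10.13 nm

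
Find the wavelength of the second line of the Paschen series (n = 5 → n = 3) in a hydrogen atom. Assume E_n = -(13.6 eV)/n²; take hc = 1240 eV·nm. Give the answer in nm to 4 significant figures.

The Paschen series terminates on n_f = 3; the second line has n_i = 3+2 = 5.
ΔE = 13.60 × (1/3² − 1/5²) = 0.9671 eV.
λ = 1240 / 0.9671 = 1282 nm.

1282 nm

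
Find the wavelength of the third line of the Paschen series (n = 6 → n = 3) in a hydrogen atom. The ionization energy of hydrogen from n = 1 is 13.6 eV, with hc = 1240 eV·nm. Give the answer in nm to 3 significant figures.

The Paschen series terminates on n_f = 3; the third line has n_i = 3+3 = 6.
ΔE = 13.60 × (1/3² − 1/6²) = 1.133 eV.
λ = 1240 / 1.133 = 1090 nm.

1090 nm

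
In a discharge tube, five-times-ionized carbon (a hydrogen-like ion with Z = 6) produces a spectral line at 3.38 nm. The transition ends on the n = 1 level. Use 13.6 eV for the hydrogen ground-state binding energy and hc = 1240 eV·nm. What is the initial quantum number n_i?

The photon energy is ΔE = hc/λ = 1240 / 3.38 = 366.9 eV.
With Z = 6, ΔE = 489.6 × (1/n_f² − 1/n_i²), so 1/n_f² − 1/n_i² = 0.7493.
With n_f = 1: 1/n_i² = 1/1 − 0.7493 = 0.2507, so n_i ≈ 2.00.

n_i = 2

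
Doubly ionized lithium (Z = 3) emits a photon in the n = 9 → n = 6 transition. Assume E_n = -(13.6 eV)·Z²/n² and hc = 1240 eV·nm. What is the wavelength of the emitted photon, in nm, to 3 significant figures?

656 nm

For Z = 3 the level energies scale as Z², so the effective Rydberg energy is 13.6 × 9 = 122.4 eV.
ΔE = 122.4 × (1/6² − 1/9²) = 122.4 × 0.01543 = 1.889 eV.
λ = hc/ΔE = 1240 / 1.889 = 656 nm.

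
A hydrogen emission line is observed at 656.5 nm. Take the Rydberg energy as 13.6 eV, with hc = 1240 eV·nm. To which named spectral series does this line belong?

ΔE = 1240/656.5 = 1.889 eV.
This matches 13.6 × (1/2² − 1/3²), so n_f = 2: the Balmer series.

Balmer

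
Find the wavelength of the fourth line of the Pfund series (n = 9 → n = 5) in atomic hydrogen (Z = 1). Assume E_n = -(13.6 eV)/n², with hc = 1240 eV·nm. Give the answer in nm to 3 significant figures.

3300 nm

The Pfund series terminates on n_f = 5; the fourth line has n_i = 5+4 = 9.
ΔE = 13.60 × (1/5² − 1/9²) = 0.3761 eV.
λ = 1240 / 0.3761 = 3300 nm.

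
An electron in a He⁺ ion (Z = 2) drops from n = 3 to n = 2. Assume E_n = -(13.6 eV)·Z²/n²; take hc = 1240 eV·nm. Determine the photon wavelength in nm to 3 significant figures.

164 nm

For Z = 2 the level energies scale as Z², so the effective Rydberg energy is 13.6 × 4 = 54.40 eV.
ΔE = 54.40 × (1/2² − 1/3²) = 54.40 × 0.1389 = 7.556 eV.
λ = hc/ΔE = 1240 / 7.556 = 164 nm.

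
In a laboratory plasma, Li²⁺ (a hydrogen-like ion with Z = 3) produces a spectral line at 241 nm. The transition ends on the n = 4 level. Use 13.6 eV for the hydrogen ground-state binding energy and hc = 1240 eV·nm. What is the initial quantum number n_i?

The photon energy is ΔE = hc/λ = 1240 / 241 = 5.145 eV.
With Z = 3, ΔE = 122.4 × (1/n_f² − 1/n_i²), so 1/n_f² − 1/n_i² = 0.04204.
With n_f = 4: 1/n_i² = 1/16 − 0.04204 = 0.02046, so n_i ≈ 6.99.

n_i = 7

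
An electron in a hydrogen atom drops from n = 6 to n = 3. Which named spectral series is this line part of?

The series is set by the lower level: n_f = 3 is the Paschen series.

Paschen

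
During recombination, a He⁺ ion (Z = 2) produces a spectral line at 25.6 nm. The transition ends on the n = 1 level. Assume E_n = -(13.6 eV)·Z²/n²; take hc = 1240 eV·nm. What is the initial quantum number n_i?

n_i = 3

The photon energy is ΔE = hc/λ = 1240 / 25.6 = 48.44 eV.
With Z = 2, ΔE = 54.40 × (1/n_f² − 1/n_i²), so 1/n_f² − 1/n_i² = 0.8904.
With n_f = 1: 1/n_i² = 1/1 − 0.8904 = 0.1096, so n_i ≈ 3.02.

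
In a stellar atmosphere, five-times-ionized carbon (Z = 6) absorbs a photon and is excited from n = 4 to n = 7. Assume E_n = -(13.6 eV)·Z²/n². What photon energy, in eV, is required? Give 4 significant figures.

20.61 eV

The Bohr energies scale as Z², so for Z = 6: E_n = −489.6/n² eV.
E_7 = −489.6/49 = −9.992 eV and E_4 = −489.6/16 = −30.60 eV.
The photon energy is |E_7 − E_4| = 20.61 eV.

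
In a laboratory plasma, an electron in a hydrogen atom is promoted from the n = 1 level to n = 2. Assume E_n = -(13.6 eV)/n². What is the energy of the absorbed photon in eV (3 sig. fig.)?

10.2 eV

E_2 = −13.60/4 = −3.400 eV and E_1 = −13.60/1 = −13.60 eV.
The photon energy is |E_2 − E_1| = 10.2 eV.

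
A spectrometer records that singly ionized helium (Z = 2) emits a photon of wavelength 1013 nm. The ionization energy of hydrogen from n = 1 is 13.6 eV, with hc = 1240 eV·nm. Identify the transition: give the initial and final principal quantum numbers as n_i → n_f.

n_i = 5, n_f = 4

The photon energy is ΔE = hc/λ = 1240 / 1013 = 1.224 eV.
With Z = 2, ΔE = 54.40 × (1/n_f² − 1/n_i²), so 1/n_f² − 1/n_i² = 0.02250.
Trying n_f = 4 gives 1/n_i² = 0.04000, i.e. n_i ≈ 5; this pair matches.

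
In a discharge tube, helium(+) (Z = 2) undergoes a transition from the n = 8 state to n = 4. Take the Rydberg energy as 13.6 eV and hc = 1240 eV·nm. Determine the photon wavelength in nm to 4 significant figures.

For Z = 2 the level energies scale as Z², so the effective Rydberg energy is 13.6 × 4 = 54.40 eV.
ΔE = 54.40 × (1/4² − 1/8²) = 54.40 × 0.04688 = 2.550 eV.
λ = hc/ΔE = 1240 / 2.550 = 486.3 nm.

486.3 nm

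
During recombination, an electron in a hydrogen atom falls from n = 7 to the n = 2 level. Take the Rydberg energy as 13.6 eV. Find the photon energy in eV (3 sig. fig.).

3.12 eV

E_7 = −13.60/49 = −0.2776 eV and E_2 = −13.60/4 = −3.400 eV.
The photon energy is |E_7 − E_2| = 3.12 eV.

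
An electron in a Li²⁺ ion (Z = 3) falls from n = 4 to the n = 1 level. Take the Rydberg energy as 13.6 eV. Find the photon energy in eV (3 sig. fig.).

115 eV

The Bohr energies scale as Z², so for Z = 3: E_n = −122.4/n² eV.
E_4 = −122.4/16 = −7.650 eV and E_1 = −122.4/1 = −122.4 eV.
The photon energy is |E_4 − E_1| = 115 eV.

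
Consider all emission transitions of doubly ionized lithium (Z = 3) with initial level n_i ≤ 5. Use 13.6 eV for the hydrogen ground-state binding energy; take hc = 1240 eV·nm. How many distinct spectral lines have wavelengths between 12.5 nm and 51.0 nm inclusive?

2

Enumerate all n_i → n_f pairs with 1 ≤ n_f < n_i ≤ 5 and compute λ = 1240 / [13.6·9·(1/n_f² − 1/n_i²)].
Lines falling in [12.5, 51.0] nm: 2→1 (13.51 nm), 5→2 (48.24 nm).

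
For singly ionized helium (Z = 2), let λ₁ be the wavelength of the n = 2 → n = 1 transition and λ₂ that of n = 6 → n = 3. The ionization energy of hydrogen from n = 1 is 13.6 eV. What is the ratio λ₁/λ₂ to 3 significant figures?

λ ∝ 1/ΔE ∝ 1/(1/n_f² − 1/n_i²), and the Z² and hc factors cancel in the ratio.
λ₁/λ₂ = (1/3² − 1/6²)/(1/1² − 1/2²) = 0.08333/0.7500 = 0.111.

0.111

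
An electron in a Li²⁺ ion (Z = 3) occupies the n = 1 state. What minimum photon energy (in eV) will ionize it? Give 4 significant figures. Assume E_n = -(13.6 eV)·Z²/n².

122.4 eV

E_n = −13.6 Z²/n² = −122.4/n² eV for Z = 3.
E_1 = −122.4/1 = −122.4 eV, so ionization (to E = 0) requires 122.4 eV.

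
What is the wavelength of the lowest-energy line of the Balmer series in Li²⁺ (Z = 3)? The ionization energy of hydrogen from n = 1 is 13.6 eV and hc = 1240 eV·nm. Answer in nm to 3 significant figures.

72.9 nm

The Balmer series terminates on n_f = 2; the first line has n_i = 2+1 = 3.
ΔE = 122.4 × (1/2² − 1/3²) = 17.00 eV.
λ = 1240 / 17.00 = 72.9 nm.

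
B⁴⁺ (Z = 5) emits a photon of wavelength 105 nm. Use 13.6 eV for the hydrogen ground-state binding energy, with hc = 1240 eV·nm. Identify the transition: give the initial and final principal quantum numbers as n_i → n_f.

The photon energy is ΔE = hc/λ = 1240 / 105 = 11.81 eV.
With Z = 5, ΔE = 340.0 × (1/n_f² − 1/n_i²), so 1/n_f² − 1/n_i² = 0.03473.
Trying n_f = 4 gives 1/n_i² = 0.02777, i.e. n_i ≈ 6; this pair matches.

n_i = 6, n_f = 4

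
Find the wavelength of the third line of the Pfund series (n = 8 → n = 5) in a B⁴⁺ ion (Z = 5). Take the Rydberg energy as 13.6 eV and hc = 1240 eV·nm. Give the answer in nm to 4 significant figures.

The Pfund series terminates on n_f = 5; the third line has n_i = 5+3 = 8.
ΔE = 340.0 × (1/5² − 1/8²) = 8.288 eV.
λ = 1240 / 8.288 = 149.6 nm.

149.6 nm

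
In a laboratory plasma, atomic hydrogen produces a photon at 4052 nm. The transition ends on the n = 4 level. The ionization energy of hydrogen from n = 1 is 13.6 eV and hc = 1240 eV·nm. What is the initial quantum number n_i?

n_i = 5

The photon energy is ΔE = hc/λ = 1240 / 4052 = 0.3060 eV.
With Z = 1, ΔE = 13.60 × (1/n_f² − 1/n_i²), so 1/n_f² − 1/n_i² = 0.02250.
With n_f = 4: 1/n_i² = 1/16 − 0.02250 = 0.04000, so n_i ≈ 5.00.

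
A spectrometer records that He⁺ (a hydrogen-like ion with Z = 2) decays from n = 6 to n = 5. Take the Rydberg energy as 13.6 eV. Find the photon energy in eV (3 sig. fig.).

0.665 eV

The Bohr energies scale as Z², so for Z = 2: E_n = −54.40/n² eV.
E_6 = −54.40/36 = −1.511 eV and E_5 = −54.40/25 = −2.176 eV.
The photon energy is |E_6 − E_5| = 0.665 eV.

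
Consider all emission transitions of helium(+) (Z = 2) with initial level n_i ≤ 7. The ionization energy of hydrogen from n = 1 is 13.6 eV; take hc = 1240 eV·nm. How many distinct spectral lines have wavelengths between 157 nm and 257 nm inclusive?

Enumerate all n_i → n_f pairs with 1 ≤ n_f < n_i ≤ 7 and compute λ = 1240 / [13.6·4·(1/n_f² − 1/n_i²)].
Lines falling in [157, 257] nm: 3→2 (164.1 nm), 7→3 (251.3 nm).

2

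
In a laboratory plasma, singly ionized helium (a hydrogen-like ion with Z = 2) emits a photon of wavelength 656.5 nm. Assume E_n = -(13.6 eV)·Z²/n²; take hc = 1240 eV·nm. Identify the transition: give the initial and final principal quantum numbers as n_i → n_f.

The photon energy is ΔE = hc/λ = 1240 / 656.5 = 1.889 eV.
With Z = 2, ΔE = 54.40 × (1/n_f² − 1/n_i²), so 1/n_f² − 1/n_i² = 0.03472.
Trying n_f = 4 gives 1/n_i² = 0.02778, i.e. n_i ≈ 6; this pair matches.

n_i = 6, n_f = 4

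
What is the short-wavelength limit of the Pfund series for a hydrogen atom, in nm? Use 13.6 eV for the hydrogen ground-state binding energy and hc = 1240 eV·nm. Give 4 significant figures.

The Pfund series has lower level n_f = 5; the series limit corresponds to n_i → ∞.
ΔE_max = 13.6 × 1 / 5² = 0.5440 eV.
λ_min = 1240 / 0.5440 = 2279 nm.

2279 nm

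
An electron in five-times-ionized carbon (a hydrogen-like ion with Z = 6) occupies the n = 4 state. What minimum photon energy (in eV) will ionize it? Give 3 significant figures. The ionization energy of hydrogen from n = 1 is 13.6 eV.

30.6 eV

E_n = −13.6 Z²/n² = −489.6/n² eV for Z = 6.
E_4 = −489.6/16 = −30.6 eV, so ionization (to E = 0) requires 30.6 eV.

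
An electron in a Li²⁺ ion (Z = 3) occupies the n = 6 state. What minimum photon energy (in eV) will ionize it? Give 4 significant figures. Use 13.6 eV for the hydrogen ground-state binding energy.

3.400 eV

E_n = −13.6 Z²/n² = −122.4/n² eV for Z = 3.
E_6 = −122.4/36 = −3.400 eV, so ionization (to E = 0) requires 3.400 eV.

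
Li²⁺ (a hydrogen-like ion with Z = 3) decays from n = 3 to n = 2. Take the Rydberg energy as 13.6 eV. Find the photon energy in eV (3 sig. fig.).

The Bohr energies scale as Z², so for Z = 3: E_n = −122.4/n² eV.
E_3 = −122.4/9 = −13.60 eV and E_2 = −122.4/4 = −30.60 eV.
The photon energy is |E_3 − E_2| = 17.0 eV.

17.0 eV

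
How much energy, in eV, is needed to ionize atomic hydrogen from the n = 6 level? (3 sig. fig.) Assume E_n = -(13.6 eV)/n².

0.378 eV

E_6 = −13.60/36 = −0.378 eV, so ionization (to E = 0) requires 0.378 eV.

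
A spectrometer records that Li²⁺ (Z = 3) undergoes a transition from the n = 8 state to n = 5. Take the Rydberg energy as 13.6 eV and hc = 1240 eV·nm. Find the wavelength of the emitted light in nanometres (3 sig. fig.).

416 nm

For Z = 3 the level energies scale as Z², so the effective Rydberg energy is 13.6 × 9 = 122.4 eV.
ΔE = 122.4 × (1/5² − 1/8²) = 122.4 × 0.02438 = 2.984 eV.
λ = hc/ΔE = 1240 / 2.984 = 416 nm.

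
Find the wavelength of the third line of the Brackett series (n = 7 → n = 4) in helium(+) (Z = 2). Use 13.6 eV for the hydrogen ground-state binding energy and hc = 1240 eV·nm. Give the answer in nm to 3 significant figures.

542 nm

The Brackett series terminates on n_f = 4; the third line has n_i = 4+3 = 7.
ΔE = 54.40 × (1/4² − 1/7²) = 2.290 eV.
λ = 1240 / 2.290 = 542 nm.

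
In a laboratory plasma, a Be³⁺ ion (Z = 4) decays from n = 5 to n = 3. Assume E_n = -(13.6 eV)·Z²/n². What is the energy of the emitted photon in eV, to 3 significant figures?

The Bohr energies scale as Z², so for Z = 4: E_n = −217.6/n² eV.
E_5 = −217.6/25 = −8.704 eV and E_3 = −217.6/9 = −24.18 eV.
The photon energy is |E_5 − E_3| = 15.5 eV.

15.5 eV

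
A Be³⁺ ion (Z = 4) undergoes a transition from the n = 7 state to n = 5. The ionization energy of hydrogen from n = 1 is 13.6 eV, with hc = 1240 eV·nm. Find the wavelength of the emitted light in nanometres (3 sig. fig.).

291 nm

For Z = 4 the level energies scale as Z², so the effective Rydberg energy is 13.6 × 16 = 217.6 eV.
ΔE = 217.6 × (1/5² − 1/7²) = 217.6 × 0.01959 = 4.263 eV.
λ = hc/ΔE = 1240 / 4.263 = 291 nm.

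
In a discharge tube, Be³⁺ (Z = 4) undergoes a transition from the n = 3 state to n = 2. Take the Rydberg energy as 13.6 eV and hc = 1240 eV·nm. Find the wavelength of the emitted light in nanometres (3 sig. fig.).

41.0 nm

For Z = 4 the level energies scale as Z², so the effective Rydberg energy is 13.6 × 16 = 217.6 eV.
ΔE = 217.6 × (1/2² − 1/3²) = 217.6 × 0.1389 = 30.22 eV.
λ = hc/ΔE = 1240 / 30.22 = 41.0 nm.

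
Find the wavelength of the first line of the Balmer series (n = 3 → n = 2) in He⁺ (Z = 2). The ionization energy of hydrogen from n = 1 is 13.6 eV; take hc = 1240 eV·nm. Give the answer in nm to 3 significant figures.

The Balmer series terminates on n_f = 2; the first line has n_i = 2+1 = 3.
ΔE = 54.40 × (1/2² − 1/3²) = 7.556 eV.
λ = 1240 / 7.556 = 164 nm.

164 nm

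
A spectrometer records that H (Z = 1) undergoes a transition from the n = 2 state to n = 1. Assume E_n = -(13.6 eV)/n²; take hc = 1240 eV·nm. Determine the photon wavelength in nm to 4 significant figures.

ΔE = 13.60 × (1/1² − 1/2²) = 13.60 × 0.7500 = 10.20 eV.
λ = hc/ΔE = 1240 / 10.20 = 121.6 nm.
This line belongs to the Lyman series.

121.6 nm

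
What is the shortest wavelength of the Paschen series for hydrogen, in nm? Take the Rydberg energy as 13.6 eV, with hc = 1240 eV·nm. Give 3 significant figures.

821 nm

The Paschen series has lower level n_f = 3; the series limit corresponds to n_i → ∞.
ΔE_max = 13.6 × 1 / 3² = 1.511 eV.
λ_min = 1240 / 1.511 = 821 nm.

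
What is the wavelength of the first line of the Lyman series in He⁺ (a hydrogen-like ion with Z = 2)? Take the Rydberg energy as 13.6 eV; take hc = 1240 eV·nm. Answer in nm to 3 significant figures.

30.4 nm

The Lyman series terminates on n_f = 1; the first line has n_i = 1+1 = 2.
ΔE = 54.40 × (1/1² − 1/2²) = 40.80 eV.
λ = 1240 / 40.80 = 30.4 nm.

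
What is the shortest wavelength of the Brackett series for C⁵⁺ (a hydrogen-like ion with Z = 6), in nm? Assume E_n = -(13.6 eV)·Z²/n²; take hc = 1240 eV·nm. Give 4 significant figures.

40.52 nm

The Brackett series has lower level n_f = 4; the series limit corresponds to n_i → ∞.
ΔE_max = 13.6 × 36 / 4² = 30.60 eV.
λ_min = 1240 / 30.60 = 40.52 nm.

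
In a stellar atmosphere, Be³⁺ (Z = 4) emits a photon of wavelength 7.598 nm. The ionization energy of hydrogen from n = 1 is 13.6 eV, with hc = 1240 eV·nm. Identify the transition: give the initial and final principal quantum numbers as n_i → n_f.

n_i = 2, n_f = 1

The photon energy is ΔE = hc/λ = 1240 / 7.598 = 163.2 eV.
With Z = 4, ΔE = 217.6 × (1/n_f² − 1/n_i²), so 1/n_f² − 1/n_i² = 0.7500.
Trying n_f = 1 gives 1/n_i² = 0.2500, i.e. n_i ≈ 2; this pair matches.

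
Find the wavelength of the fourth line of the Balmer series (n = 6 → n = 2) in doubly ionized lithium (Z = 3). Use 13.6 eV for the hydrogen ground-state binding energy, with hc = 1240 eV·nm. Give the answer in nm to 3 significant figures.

45.6 nm

The Balmer series terminates on n_f = 2; the fourth line has n_i = 2+4 = 6.
ΔE = 122.4 × (1/2² − 1/6²) = 27.20 eV.
λ = 1240 / 27.20 = 45.6 nm.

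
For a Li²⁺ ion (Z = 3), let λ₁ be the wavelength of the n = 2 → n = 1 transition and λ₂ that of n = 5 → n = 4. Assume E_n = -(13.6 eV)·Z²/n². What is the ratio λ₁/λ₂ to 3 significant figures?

0.0300

λ ∝ 1/ΔE ∝ 1/(1/n_f² − 1/n_i²), and the Z² and hc factors cancel in the ratio.
λ₁/λ₂ = (1/4² − 1/5²)/(1/1² − 1/2²) = 0.02250/0.7500 = 0.0300.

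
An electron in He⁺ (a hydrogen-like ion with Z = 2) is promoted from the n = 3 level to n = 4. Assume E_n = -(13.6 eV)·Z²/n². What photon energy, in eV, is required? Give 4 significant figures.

The Bohr energies scale as Z², so for Z = 2: E_n = −54.40/n² eV.
E_4 = −54.40/16 = −3.400 eV and E_3 = −54.40/9 = −6.044 eV.
The photon energy is |E_4 − E_3| = 2.644 eV.

2.644 eV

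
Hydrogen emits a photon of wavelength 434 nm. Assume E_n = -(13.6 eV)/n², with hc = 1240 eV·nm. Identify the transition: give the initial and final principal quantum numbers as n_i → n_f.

n_i = 5, n_f = 2

The photon energy is ΔE = hc/λ = 1240 / 434 = 2.857 eV.
With Z = 1, ΔE = 13.60 × (1/n_f² − 1/n_i²), so 1/n_f² − 1/n_i² = 0.2101.
Trying n_f = 2 gives 1/n_i² = 0.03992, i.e. n_i ≈ 5; this pair matches.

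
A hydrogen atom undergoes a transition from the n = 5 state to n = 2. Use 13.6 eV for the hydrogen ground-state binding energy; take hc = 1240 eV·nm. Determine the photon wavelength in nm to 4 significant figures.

ΔE = 13.60 × (1/2² − 1/5²) = 13.60 × 0.2100 = 2.856 eV.
λ = hc/ΔE = 1240 / 2.856 = 434.2 nm.
This line belongs to the Balmer series.

434.2 nm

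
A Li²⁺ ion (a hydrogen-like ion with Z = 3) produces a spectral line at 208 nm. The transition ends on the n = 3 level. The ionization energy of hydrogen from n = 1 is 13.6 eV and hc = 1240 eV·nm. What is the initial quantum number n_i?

n_i = 4

The photon energy is ΔE = hc/λ = 1240 / 208 = 5.962 eV.
With Z = 3, ΔE = 122.4 × (1/n_f² − 1/n_i²), so 1/n_f² − 1/n_i² = 0.04871.
With n_f = 3: 1/n_i² = 1/9 − 0.04871 = 0.06241, so n_i ≈ 4.00.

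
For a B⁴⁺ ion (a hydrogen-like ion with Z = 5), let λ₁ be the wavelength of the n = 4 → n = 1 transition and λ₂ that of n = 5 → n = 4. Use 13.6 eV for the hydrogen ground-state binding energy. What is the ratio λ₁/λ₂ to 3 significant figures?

0.0240

λ ∝ 1/ΔE ∝ 1/(1/n_f² − 1/n_i²), and the Z² and hc factors cancel in the ratio.
λ₁/λ₂ = (1/4² − 1/5²)/(1/1² − 1/4²) = 0.02250/0.9375 = 0.0240.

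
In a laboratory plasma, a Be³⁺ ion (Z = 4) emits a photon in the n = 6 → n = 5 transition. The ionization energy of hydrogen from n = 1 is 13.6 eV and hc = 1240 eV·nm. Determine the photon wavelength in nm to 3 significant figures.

For Z = 4 the level energies scale as Z², so the effective Rydberg energy is 13.6 × 16 = 217.6 eV.
ΔE = 217.6 × (1/5² − 1/6²) = 217.6 × 0.01222 = 2.660 eV.
λ = hc/ΔE = 1240 / 2.660 = 466 nm.

466 nm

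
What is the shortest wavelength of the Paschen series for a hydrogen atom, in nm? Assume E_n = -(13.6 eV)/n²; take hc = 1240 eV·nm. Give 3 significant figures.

The Paschen series has lower level n_f = 3; the series limit corresponds to n_i → ∞.
ΔE_max = 13.6 × 1 / 3² = 1.511 eV.
λ_min = 1240 / 1.511 = 821 nm.

821 nm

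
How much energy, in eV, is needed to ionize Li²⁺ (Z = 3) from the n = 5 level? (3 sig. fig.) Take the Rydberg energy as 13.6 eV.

4.90 eV

E_n = −13.6 Z²/n² = −122.4/n² eV for Z = 3.
E_5 = −122.4/25 = −4.90 eV, so ionization (to E = 0) requires 4.90 eV.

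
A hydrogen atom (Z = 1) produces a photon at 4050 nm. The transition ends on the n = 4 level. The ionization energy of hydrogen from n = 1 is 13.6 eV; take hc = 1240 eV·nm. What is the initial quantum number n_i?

The photon energy is ΔE = hc/λ = 1240 / 4050 = 0.3062 eV.
With Z = 1, ΔE = 13.60 × (1/n_f² − 1/n_i²), so 1/n_f² − 1/n_i² = 0.02251.
With n_f = 4: 1/n_i² = 1/16 − 0.02251 = 0.03999, so n_i ≈ 5.00.

n_i = 5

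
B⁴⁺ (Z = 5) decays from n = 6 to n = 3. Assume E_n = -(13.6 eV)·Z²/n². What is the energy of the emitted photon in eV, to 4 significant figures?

The Bohr energies scale as Z², so for Z = 5: E_n = −340.0/n² eV.
E_6 = −340.0/36 = −9.444 eV and E_3 = −340.0/9 = −37.78 eV.
The photon energy is |E_6 − E_3| = 28.33 eV.

28.33 eV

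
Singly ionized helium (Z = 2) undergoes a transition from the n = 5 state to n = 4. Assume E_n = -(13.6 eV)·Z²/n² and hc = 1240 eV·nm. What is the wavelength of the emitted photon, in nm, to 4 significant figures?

1013 nm

For Z = 2 the level energies scale as Z², so the effective Rydberg energy is 13.6 × 4 = 54.40 eV.
ΔE = 54.40 × (1/4² − 1/5²) = 54.40 × 0.02250 = 1.224 eV.
λ = hc/ΔE = 1240 / 1.224 = 1013 nm.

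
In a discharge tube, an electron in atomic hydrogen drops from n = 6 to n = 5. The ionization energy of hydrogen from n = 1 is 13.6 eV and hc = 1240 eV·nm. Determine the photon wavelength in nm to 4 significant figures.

ΔE = 13.60 × (1/5² − 1/6²) = 13.60 × 0.01222 = 0.1662 eV.
λ = hc/ΔE = 1240 / 0.1662 = 7460 nm.
This line belongs to the Pfund series.

7460 nm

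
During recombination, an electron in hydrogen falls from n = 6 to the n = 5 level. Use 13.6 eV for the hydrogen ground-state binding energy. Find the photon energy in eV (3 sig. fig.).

E_6 = −13.60/36 = −0.3778 eV and E_5 = −13.60/25 = −0.5440 eV.
The photon energy is |E_6 − E_5| = 0.166 eV.

0.166 eV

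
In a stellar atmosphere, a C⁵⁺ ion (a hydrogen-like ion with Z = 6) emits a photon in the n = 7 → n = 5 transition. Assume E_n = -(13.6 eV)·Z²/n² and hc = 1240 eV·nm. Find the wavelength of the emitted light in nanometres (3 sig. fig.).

129 nm

For Z = 6 the level energies scale as Z², so the effective Rydberg energy is 13.6 × 36 = 489.6 eV.
ΔE = 489.6 × (1/5² − 1/7²) = 489.6 × 0.01959 = 9.592 eV.
λ = hc/ΔE = 1240 / 9.592 = 129 nm.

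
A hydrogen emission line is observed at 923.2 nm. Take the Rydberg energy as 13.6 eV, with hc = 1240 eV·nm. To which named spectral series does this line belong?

Paschen

ΔE = 1240/923.2 = 1.343 eV.
This matches 13.6 × (1/3² − 1/9²), so n_f = 3: the Paschen series.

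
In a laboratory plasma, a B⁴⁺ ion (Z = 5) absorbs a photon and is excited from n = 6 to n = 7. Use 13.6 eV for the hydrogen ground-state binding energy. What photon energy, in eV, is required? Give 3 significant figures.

The Bohr energies scale as Z², so for Z = 5: E_n = −340.0/n² eV.
E_7 = −340.0/49 = −6.939 eV and E_6 = −340.0/36 = −9.444 eV.
The photon energy is |E_7 − E_6| = 2.51 eV.

2.51 eV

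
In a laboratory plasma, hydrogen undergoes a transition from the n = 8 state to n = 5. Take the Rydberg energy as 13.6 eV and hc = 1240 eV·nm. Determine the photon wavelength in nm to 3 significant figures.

3740 nm

ΔE = 13.60 × (1/5² − 1/8²) = 13.60 × 0.02438 = 0.3315 eV.
λ = hc/ΔE = 1240 / 0.3315 = 3740 nm.
This line belongs to the Pfund series.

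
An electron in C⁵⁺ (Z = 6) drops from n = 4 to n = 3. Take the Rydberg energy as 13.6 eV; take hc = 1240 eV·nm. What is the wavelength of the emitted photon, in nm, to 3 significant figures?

For Z = 6 the level energies scale as Z², so the effective Rydberg energy is 13.6 × 36 = 489.6 eV.
ΔE = 489.6 × (1/3² − 1/4²) = 489.6 × 0.04861 = 23.80 eV.
λ = hc/ΔE = 1240 / 23.80 = 52.1 nm.

52.1 nm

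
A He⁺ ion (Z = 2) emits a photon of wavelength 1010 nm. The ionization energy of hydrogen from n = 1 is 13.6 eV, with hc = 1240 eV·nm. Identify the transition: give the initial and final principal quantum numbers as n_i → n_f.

The photon energy is ΔE = hc/λ = 1240 / 1010 = 1.228 eV.
With Z = 2, ΔE = 54.40 × (1/n_f² − 1/n_i²), so 1/n_f² − 1/n_i² = 0.02257.
Trying n_f = 4 gives 1/n_i² = 0.03993, i.e. n_i ≈ 5; this pair matches.

n_i = 5, n_f = 4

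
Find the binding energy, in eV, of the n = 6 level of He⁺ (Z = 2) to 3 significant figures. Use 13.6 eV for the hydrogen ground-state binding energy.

1.51 eV

E_n = −13.6 Z²/n² = −54.40/n² eV for Z = 2.
E_6 = −54.40/36 = −1.51 eV, so ionization (to E = 0) requires 1.51 eV.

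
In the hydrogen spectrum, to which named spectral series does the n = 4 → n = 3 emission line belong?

Paschen

The series is set by the lower level: n_f = 3 is the Paschen series.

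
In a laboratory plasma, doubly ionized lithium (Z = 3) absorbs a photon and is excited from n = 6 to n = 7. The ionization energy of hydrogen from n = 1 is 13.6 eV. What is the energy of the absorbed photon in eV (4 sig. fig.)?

The Bohr energies scale as Z², so for Z = 3: E_n = −122.4/n² eV.
E_7 = −122.4/49 = −2.498 eV and E_6 = −122.4/36 = −3.400 eV.
The photon energy is |E_7 − E_6| = 0.9020 eV.

0.9020 eV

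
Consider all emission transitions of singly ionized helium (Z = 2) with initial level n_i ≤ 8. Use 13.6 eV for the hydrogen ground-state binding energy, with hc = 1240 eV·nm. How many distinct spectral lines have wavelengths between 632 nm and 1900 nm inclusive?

6

Enumerate all n_i → n_f pairs with 1 ≤ n_f < n_i ≤ 8 and compute λ = 1240 / [13.6·4·(1/n_f² − 1/n_i²)].
Lines falling in [632, 1900] nm: 6→4 (656.5 nm), 8→5 (935.1 nm), 5→4 (1013 nm), 7→5 (1163 nm), 6→5 (1865 nm), 8→6 (1876 nm).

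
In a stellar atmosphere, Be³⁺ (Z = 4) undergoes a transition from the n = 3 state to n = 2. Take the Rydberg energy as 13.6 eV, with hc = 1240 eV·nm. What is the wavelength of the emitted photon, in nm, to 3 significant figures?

For Z = 4 the level energies scale as Z², so the effective Rydberg energy is 13.6 × 16 = 217.6 eV.
ΔE = 217.6 × (1/2² − 1/3²) = 217.6 × 0.1389 = 30.22 eV.
λ = hc/ΔE = 1240 / 30.22 = 41.0 nm.

41.0 nm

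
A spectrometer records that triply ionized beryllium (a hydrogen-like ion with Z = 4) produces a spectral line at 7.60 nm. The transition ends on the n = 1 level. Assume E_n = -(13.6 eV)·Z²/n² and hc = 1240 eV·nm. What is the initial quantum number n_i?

The photon energy is ΔE = hc/λ = 1240 / 7.60 = 163.2 eV.
With Z = 4, ΔE = 217.6 × (1/n_f² − 1/n_i²), so 1/n_f² − 1/n_i² = 0.7498.
With n_f = 1: 1/n_i² = 1/1 − 0.7498 = 0.2502, so n_i ≈ 2.00.

n_i = 2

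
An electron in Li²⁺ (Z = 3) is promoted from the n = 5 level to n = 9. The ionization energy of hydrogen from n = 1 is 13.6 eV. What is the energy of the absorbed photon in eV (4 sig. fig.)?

The Bohr energies scale as Z², so for Z = 3: E_n = −122.4/n² eV.
E_9 = −122.4/81 = −1.511 eV and E_5 = −122.4/25 = −4.896 eV.
The photon energy is |E_9 − E_5| = 3.385 eV.

3.385 eV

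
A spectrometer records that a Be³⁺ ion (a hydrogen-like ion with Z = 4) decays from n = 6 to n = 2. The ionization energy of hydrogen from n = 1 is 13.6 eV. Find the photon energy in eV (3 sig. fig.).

48.4 eV

The Bohr energies scale as Z², so for Z = 4: E_n = −217.6/n² eV.
E_6 = −217.6/36 = −6.044 eV and E_2 = −217.6/4 = −54.40 eV.
The photon energy is |E_6 − E_2| = 48.4 eV.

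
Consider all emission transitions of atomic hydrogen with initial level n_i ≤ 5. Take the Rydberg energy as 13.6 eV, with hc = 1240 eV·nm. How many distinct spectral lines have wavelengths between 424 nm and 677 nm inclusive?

3

Enumerate all n_i → n_f pairs with 1 ≤ n_f < n_i ≤ 5 and compute λ = 1240 / [13.6·1·(1/n_f² − 1/n_i²)].
Lines falling in [424, 677] nm: 5→2 (434.2 nm), 4→2 (486.3 nm), 3→2 (656.5 nm).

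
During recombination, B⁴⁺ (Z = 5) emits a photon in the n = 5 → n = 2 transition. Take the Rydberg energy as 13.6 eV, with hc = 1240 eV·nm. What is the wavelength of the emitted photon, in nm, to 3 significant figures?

For Z = 5 the level energies scale as Z², so the effective Rydberg energy is 13.6 × 25 = 340.0 eV.
ΔE = 340.0 × (1/2² − 1/5²) = 340.0 × 0.2100 = 71.40 eV.
λ = hc/ΔE = 1240 / 71.40 = 17.4 nm.

17.4 nm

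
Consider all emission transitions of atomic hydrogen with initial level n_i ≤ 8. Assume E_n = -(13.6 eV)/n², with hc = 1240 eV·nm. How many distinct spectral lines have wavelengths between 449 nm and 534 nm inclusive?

Enumerate all n_i → n_f pairs with 1 ≤ n_f < n_i ≤ 8 and compute λ = 1240 / [13.6·1·(1/n_f² − 1/n_i²)].
Lines falling in [449, 534] nm: 4→2 (486.3 nm).

1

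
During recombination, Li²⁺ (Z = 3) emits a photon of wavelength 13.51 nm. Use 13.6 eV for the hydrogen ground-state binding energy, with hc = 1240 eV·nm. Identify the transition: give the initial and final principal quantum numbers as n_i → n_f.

n_i = 2, n_f = 1

The photon energy is ΔE = hc/λ = 1240 / 13.51 = 91.78 eV.
With Z = 3, ΔE = 122.4 × (1/n_f² − 1/n_i²), so 1/n_f² − 1/n_i² = 0.7499.
Trying n_f = 1 gives 1/n_i² = 0.2501, i.e. n_i ≈ 2; this pair matches.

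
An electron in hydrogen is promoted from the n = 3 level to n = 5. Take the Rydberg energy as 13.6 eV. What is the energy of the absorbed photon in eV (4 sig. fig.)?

0.9671 eV

E_5 = −13.60/25 = −0.5440 eV and E_3 = −13.60/9 = −1.511 eV.
The photon energy is |E_5 − E_3| = 0.9671 eV.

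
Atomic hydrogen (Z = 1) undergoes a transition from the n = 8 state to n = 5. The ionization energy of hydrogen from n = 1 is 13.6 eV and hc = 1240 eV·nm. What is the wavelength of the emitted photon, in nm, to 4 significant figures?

ΔE = 13.60 × (1/5² − 1/8²) = 13.60 × 0.02438 = 0.3315 eV.
λ = hc/ΔE = 1240 / 0.3315 = 3741 nm.
This line belongs to the Pfund series.

3741 nm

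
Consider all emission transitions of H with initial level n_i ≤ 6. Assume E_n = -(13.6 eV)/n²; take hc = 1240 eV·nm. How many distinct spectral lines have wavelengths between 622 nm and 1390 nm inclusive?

3

Enumerate all n_i → n_f pairs with 1 ≤ n_f < n_i ≤ 6 and compute λ = 1240 / [13.6·1·(1/n_f² − 1/n_i²)].
Lines falling in [622, 1390] nm: 3→2 (656.5 nm), 6→3 (1094 nm), 5→3 (1282 nm).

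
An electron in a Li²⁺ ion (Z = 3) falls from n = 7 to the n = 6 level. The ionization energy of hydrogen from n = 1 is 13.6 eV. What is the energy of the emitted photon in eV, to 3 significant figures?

0.902 eV

The Bohr energies scale as Z², so for Z = 3: E_n = −122.4/n² eV.
E_7 = −122.4/49 = −2.498 eV and E_6 = −122.4/36 = −3.400 eV.
The photon energy is |E_7 − E_6| = 0.902 eV.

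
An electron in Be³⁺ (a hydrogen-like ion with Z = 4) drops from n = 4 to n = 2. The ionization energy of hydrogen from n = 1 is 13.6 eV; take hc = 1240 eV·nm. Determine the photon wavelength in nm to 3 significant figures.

30.4 nm

For Z = 4 the level energies scale as Z², so the effective Rydberg energy is 13.6 × 16 = 217.6 eV.
ΔE = 217.6 × (1/2² − 1/4²) = 217.6 × 0.1875 = 40.80 eV.
λ = hc/ΔE = 1240 / 40.80 = 30.4 nm.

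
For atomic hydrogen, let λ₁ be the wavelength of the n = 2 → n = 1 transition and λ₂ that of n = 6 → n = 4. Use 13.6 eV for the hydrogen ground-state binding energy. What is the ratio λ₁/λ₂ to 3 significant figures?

λ ∝ 1/ΔE ∝ 1/(1/n_f² − 1/n_i²), and the Z² and hc factors cancel in the ratio.
λ₁/λ₂ = (1/4² − 1/6²)/(1/1² − 1/2²) = 0.03472/0.7500 = 0.0463.

0.0463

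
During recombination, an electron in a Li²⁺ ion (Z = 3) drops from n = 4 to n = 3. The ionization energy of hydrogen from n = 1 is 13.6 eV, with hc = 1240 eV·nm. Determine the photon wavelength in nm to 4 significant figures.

208.4 nm

For Z = 3 the level energies scale as Z², so the effective Rydberg energy is 13.6 × 9 = 122.4 eV.
ΔE = 122.4 × (1/3² − 1/4²) = 122.4 × 0.04861 = 5.950 eV.
λ = hc/ΔE = 1240 / 5.950 = 208.4 nm.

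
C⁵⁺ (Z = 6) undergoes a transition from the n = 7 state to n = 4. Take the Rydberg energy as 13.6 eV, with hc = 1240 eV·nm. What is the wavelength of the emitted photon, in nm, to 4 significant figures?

60.17 nm

For Z = 6 the level energies scale as Z², so the effective Rydberg energy is 13.6 × 36 = 489.6 eV.
ΔE = 489.6 × (1/4² − 1/7²) = 489.6 × 0.04209 = 20.61 eV.
λ = hc/ΔE = 1240 / 20.61 = 60.17 nm.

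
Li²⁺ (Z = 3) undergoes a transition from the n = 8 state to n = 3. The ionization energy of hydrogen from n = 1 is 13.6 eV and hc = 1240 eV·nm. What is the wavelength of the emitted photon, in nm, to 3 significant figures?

For Z = 3 the level energies scale as Z², so the effective Rydberg energy is 13.6 × 9 = 122.4 eV.
ΔE = 122.4 × (1/3² − 1/8²) = 122.4 × 0.09549 = 11.69 eV.
λ = hc/ΔE = 1240 / 11.69 = 106 nm.

106 nm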